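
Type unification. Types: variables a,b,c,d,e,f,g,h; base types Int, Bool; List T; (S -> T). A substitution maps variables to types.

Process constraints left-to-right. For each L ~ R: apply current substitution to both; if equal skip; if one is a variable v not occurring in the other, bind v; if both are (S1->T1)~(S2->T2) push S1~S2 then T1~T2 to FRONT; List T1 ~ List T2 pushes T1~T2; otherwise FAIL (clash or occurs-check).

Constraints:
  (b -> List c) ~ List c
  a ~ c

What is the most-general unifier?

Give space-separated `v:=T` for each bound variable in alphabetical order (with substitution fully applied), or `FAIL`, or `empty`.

Answer: FAIL

Derivation:
step 1: unify (b -> List c) ~ List c  [subst: {-} | 1 pending]
  clash: (b -> List c) vs List c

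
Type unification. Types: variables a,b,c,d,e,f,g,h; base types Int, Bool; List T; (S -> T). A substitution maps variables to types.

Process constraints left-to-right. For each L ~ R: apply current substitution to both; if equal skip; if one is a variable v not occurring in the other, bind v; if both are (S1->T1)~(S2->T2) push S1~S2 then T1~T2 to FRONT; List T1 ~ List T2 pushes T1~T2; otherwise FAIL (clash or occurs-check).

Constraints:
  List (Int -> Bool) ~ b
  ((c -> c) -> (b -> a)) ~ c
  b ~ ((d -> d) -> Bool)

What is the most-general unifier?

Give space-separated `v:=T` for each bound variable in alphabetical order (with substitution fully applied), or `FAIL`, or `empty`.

Answer: FAIL

Derivation:
step 1: unify List (Int -> Bool) ~ b  [subst: {-} | 2 pending]
  bind b := List (Int -> Bool)
step 2: unify ((c -> c) -> (List (Int -> Bool) -> a)) ~ c  [subst: {b:=List (Int -> Bool)} | 1 pending]
  occurs-check fail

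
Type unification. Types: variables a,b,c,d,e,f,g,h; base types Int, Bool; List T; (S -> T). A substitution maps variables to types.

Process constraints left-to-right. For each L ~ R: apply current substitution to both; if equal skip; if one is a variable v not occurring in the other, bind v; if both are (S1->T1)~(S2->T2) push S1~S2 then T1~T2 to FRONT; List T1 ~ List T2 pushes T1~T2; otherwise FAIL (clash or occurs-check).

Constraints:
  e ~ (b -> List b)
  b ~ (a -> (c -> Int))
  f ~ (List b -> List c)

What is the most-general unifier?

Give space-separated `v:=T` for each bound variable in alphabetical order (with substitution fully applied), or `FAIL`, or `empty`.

Answer: b:=(a -> (c -> Int)) e:=((a -> (c -> Int)) -> List (a -> (c -> Int))) f:=(List (a -> (c -> Int)) -> List c)

Derivation:
step 1: unify e ~ (b -> List b)  [subst: {-} | 2 pending]
  bind e := (b -> List b)
step 2: unify b ~ (a -> (c -> Int))  [subst: {e:=(b -> List b)} | 1 pending]
  bind b := (a -> (c -> Int))
step 3: unify f ~ (List (a -> (c -> Int)) -> List c)  [subst: {e:=(b -> List b), b:=(a -> (c -> Int))} | 0 pending]
  bind f := (List (a -> (c -> Int)) -> List c)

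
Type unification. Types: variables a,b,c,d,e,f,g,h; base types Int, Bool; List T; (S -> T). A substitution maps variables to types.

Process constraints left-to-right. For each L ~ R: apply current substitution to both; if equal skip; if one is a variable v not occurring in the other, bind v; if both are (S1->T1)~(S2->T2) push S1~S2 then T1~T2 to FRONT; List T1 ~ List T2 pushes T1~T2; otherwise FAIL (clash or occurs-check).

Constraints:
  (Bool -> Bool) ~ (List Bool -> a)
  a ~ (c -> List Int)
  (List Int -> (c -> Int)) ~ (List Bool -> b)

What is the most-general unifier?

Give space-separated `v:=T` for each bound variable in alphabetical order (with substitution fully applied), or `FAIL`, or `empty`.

Answer: FAIL

Derivation:
step 1: unify (Bool -> Bool) ~ (List Bool -> a)  [subst: {-} | 2 pending]
  -> decompose arrow: push Bool~List Bool, Bool~a
step 2: unify Bool ~ List Bool  [subst: {-} | 3 pending]
  clash: Bool vs List Bool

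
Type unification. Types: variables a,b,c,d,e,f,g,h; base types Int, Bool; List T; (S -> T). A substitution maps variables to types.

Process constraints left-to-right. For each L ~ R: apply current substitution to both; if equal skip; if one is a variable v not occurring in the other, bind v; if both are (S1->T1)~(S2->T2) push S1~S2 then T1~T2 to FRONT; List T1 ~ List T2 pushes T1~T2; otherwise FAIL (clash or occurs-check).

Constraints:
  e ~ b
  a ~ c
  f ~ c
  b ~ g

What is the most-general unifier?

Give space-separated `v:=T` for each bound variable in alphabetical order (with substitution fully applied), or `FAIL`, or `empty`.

step 1: unify e ~ b  [subst: {-} | 3 pending]
  bind e := b
step 2: unify a ~ c  [subst: {e:=b} | 2 pending]
  bind a := c
step 3: unify f ~ c  [subst: {e:=b, a:=c} | 1 pending]
  bind f := c
step 4: unify b ~ g  [subst: {e:=b, a:=c, f:=c} | 0 pending]
  bind b := g

Answer: a:=c b:=g e:=g f:=c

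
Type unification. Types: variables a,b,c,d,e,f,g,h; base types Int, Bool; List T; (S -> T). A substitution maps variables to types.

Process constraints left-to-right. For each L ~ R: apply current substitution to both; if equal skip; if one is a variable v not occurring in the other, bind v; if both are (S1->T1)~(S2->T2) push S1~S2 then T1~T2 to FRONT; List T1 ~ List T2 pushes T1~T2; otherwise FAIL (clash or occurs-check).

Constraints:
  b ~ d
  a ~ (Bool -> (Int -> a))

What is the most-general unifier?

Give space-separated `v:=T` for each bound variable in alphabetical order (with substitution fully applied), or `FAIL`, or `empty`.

step 1: unify b ~ d  [subst: {-} | 1 pending]
  bind b := d
step 2: unify a ~ (Bool -> (Int -> a))  [subst: {b:=d} | 0 pending]
  occurs-check fail: a in (Bool -> (Int -> a))

Answer: FAIL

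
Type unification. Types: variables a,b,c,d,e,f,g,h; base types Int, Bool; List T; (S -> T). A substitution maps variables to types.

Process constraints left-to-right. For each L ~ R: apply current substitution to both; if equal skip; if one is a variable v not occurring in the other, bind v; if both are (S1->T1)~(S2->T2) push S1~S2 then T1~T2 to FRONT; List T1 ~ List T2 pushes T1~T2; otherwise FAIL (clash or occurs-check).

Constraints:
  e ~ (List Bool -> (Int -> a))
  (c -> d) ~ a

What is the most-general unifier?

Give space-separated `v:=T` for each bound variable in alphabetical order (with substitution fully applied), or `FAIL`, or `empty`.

Answer: a:=(c -> d) e:=(List Bool -> (Int -> (c -> d)))

Derivation:
step 1: unify e ~ (List Bool -> (Int -> a))  [subst: {-} | 1 pending]
  bind e := (List Bool -> (Int -> a))
step 2: unify (c -> d) ~ a  [subst: {e:=(List Bool -> (Int -> a))} | 0 pending]
  bind a := (c -> d)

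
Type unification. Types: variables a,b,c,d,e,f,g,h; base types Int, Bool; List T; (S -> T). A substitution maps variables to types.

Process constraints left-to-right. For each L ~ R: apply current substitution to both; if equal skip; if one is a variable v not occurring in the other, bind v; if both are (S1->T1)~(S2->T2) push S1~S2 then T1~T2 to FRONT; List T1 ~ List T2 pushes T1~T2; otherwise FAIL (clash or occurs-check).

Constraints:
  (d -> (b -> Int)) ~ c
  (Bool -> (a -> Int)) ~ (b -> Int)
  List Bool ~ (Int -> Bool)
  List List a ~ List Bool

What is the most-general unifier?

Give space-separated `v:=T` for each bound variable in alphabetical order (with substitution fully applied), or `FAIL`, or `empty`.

step 1: unify (d -> (b -> Int)) ~ c  [subst: {-} | 3 pending]
  bind c := (d -> (b -> Int))
step 2: unify (Bool -> (a -> Int)) ~ (b -> Int)  [subst: {c:=(d -> (b -> Int))} | 2 pending]
  -> decompose arrow: push Bool~b, (a -> Int)~Int
step 3: unify Bool ~ b  [subst: {c:=(d -> (b -> Int))} | 3 pending]
  bind b := Bool
step 4: unify (a -> Int) ~ Int  [subst: {c:=(d -> (b -> Int)), b:=Bool} | 2 pending]
  clash: (a -> Int) vs Int

Answer: FAIL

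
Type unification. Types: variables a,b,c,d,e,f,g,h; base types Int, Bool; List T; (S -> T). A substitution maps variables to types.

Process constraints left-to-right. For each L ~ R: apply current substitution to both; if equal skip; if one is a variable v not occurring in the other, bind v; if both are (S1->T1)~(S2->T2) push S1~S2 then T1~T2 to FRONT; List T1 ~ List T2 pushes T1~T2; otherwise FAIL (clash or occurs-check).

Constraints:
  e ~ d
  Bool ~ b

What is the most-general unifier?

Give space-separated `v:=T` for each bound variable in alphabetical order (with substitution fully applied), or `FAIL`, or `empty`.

step 1: unify e ~ d  [subst: {-} | 1 pending]
  bind e := d
step 2: unify Bool ~ b  [subst: {e:=d} | 0 pending]
  bind b := Bool

Answer: b:=Bool e:=d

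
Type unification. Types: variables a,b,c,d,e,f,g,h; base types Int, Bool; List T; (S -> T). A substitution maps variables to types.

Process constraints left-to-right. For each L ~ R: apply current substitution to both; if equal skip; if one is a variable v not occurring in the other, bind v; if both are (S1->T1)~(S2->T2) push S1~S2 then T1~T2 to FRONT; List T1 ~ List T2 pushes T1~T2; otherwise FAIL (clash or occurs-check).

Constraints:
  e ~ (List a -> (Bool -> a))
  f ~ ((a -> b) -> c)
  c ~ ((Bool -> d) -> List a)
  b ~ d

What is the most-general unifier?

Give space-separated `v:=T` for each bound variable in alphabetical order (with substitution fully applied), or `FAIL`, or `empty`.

step 1: unify e ~ (List a -> (Bool -> a))  [subst: {-} | 3 pending]
  bind e := (List a -> (Bool -> a))
step 2: unify f ~ ((a -> b) -> c)  [subst: {e:=(List a -> (Bool -> a))} | 2 pending]
  bind f := ((a -> b) -> c)
step 3: unify c ~ ((Bool -> d) -> List a)  [subst: {e:=(List a -> (Bool -> a)), f:=((a -> b) -> c)} | 1 pending]
  bind c := ((Bool -> d) -> List a)
step 4: unify b ~ d  [subst: {e:=(List a -> (Bool -> a)), f:=((a -> b) -> c), c:=((Bool -> d) -> List a)} | 0 pending]
  bind b := d

Answer: b:=d c:=((Bool -> d) -> List a) e:=(List a -> (Bool -> a)) f:=((a -> d) -> ((Bool -> d) -> List a))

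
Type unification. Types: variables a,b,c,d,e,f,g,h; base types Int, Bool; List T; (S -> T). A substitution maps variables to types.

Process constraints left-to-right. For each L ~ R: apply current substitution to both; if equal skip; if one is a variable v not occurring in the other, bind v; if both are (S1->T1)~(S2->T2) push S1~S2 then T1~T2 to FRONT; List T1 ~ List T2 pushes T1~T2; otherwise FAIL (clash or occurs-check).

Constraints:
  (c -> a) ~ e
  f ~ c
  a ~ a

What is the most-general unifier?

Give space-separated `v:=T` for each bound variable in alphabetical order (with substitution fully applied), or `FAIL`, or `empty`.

Answer: e:=(c -> a) f:=c

Derivation:
step 1: unify (c -> a) ~ e  [subst: {-} | 2 pending]
  bind e := (c -> a)
step 2: unify f ~ c  [subst: {e:=(c -> a)} | 1 pending]
  bind f := c
step 3: unify a ~ a  [subst: {e:=(c -> a), f:=c} | 0 pending]
  -> identical, skip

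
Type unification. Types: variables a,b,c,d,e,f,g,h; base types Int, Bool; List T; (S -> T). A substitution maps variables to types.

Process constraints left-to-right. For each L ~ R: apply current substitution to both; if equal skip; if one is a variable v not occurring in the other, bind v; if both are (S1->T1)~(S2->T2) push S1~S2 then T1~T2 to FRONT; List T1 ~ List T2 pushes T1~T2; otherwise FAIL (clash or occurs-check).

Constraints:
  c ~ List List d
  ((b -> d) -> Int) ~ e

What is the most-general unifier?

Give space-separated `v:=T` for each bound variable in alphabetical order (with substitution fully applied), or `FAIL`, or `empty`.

Answer: c:=List List d e:=((b -> d) -> Int)

Derivation:
step 1: unify c ~ List List d  [subst: {-} | 1 pending]
  bind c := List List d
step 2: unify ((b -> d) -> Int) ~ e  [subst: {c:=List List d} | 0 pending]
  bind e := ((b -> d) -> Int)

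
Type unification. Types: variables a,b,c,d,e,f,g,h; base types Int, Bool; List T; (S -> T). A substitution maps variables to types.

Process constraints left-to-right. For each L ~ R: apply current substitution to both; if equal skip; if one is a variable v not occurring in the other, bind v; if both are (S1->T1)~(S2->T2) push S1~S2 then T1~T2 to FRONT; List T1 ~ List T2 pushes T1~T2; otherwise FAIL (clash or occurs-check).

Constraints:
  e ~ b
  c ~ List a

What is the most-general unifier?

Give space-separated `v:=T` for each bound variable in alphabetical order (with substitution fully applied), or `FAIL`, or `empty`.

Answer: c:=List a e:=b

Derivation:
step 1: unify e ~ b  [subst: {-} | 1 pending]
  bind e := b
step 2: unify c ~ List a  [subst: {e:=b} | 0 pending]
  bind c := List a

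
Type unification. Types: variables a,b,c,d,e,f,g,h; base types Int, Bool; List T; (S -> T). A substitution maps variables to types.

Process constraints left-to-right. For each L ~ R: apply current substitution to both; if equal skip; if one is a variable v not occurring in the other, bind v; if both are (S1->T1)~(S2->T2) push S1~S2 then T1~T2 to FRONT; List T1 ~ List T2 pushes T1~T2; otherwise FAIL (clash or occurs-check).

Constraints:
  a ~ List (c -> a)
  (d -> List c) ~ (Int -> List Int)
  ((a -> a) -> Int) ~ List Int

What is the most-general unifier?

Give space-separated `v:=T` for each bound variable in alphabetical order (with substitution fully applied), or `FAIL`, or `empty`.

step 1: unify a ~ List (c -> a)  [subst: {-} | 2 pending]
  occurs-check fail: a in List (c -> a)

Answer: FAIL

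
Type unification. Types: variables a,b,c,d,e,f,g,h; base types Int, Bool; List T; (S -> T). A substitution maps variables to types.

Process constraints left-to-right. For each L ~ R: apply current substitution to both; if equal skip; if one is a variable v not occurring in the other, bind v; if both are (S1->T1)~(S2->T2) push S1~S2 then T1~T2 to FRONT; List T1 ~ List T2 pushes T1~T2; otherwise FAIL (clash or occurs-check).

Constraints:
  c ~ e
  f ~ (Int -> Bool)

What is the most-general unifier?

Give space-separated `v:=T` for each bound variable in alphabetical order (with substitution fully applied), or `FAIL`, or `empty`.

Answer: c:=e f:=(Int -> Bool)

Derivation:
step 1: unify c ~ e  [subst: {-} | 1 pending]
  bind c := e
step 2: unify f ~ (Int -> Bool)  [subst: {c:=e} | 0 pending]
  bind f := (Int -> Bool)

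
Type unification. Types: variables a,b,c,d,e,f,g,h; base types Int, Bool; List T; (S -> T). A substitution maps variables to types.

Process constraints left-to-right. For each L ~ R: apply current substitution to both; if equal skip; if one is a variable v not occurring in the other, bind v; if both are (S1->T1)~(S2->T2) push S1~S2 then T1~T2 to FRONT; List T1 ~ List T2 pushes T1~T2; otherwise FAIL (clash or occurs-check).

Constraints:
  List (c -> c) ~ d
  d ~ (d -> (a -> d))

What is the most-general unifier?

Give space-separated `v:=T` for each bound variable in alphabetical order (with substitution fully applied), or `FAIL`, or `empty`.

Answer: FAIL

Derivation:
step 1: unify List (c -> c) ~ d  [subst: {-} | 1 pending]
  bind d := List (c -> c)
step 2: unify List (c -> c) ~ (List (c -> c) -> (a -> List (c -> c)))  [subst: {d:=List (c -> c)} | 0 pending]
  clash: List (c -> c) vs (List (c -> c) -> (a -> List (c -> c)))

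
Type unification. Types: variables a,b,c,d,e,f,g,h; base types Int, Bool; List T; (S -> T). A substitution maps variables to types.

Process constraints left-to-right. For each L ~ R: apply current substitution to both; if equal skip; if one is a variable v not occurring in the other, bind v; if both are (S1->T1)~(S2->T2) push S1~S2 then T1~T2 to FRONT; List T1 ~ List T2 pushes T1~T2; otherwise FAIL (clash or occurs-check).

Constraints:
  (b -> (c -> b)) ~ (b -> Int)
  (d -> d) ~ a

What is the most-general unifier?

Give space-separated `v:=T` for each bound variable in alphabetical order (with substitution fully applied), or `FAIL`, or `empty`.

step 1: unify (b -> (c -> b)) ~ (b -> Int)  [subst: {-} | 1 pending]
  -> decompose arrow: push b~b, (c -> b)~Int
step 2: unify b ~ b  [subst: {-} | 2 pending]
  -> identical, skip
step 3: unify (c -> b) ~ Int  [subst: {-} | 1 pending]
  clash: (c -> b) vs Int

Answer: FAIL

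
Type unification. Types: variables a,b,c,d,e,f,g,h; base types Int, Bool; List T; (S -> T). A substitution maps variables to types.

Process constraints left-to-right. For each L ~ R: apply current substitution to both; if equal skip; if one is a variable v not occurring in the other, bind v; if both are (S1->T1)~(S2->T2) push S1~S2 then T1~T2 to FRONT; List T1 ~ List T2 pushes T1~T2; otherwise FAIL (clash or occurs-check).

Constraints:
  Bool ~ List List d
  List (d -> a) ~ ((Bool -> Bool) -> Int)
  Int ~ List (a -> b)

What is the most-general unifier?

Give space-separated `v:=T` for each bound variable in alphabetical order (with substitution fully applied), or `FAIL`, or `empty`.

Answer: FAIL

Derivation:
step 1: unify Bool ~ List List d  [subst: {-} | 2 pending]
  clash: Bool vs List List d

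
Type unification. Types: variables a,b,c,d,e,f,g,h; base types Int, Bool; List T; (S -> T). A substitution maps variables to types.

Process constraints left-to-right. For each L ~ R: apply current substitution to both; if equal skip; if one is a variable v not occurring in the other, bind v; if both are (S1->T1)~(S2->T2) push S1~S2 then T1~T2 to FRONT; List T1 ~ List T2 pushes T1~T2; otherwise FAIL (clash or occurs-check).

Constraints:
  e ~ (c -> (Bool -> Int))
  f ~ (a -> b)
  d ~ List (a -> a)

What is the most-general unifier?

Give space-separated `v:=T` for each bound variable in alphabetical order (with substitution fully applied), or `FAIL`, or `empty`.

step 1: unify e ~ (c -> (Bool -> Int))  [subst: {-} | 2 pending]
  bind e := (c -> (Bool -> Int))
step 2: unify f ~ (a -> b)  [subst: {e:=(c -> (Bool -> Int))} | 1 pending]
  bind f := (a -> b)
step 3: unify d ~ List (a -> a)  [subst: {e:=(c -> (Bool -> Int)), f:=(a -> b)} | 0 pending]
  bind d := List (a -> a)

Answer: d:=List (a -> a) e:=(c -> (Bool -> Int)) f:=(a -> b)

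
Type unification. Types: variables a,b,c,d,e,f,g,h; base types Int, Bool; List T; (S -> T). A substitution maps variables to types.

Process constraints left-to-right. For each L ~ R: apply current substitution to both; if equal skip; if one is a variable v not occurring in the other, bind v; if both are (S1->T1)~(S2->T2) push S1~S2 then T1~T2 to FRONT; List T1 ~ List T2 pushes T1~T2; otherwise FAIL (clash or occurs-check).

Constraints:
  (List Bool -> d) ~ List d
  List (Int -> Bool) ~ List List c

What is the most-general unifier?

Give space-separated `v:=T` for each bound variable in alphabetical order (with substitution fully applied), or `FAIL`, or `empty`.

Answer: FAIL

Derivation:
step 1: unify (List Bool -> d) ~ List d  [subst: {-} | 1 pending]
  clash: (List Bool -> d) vs List d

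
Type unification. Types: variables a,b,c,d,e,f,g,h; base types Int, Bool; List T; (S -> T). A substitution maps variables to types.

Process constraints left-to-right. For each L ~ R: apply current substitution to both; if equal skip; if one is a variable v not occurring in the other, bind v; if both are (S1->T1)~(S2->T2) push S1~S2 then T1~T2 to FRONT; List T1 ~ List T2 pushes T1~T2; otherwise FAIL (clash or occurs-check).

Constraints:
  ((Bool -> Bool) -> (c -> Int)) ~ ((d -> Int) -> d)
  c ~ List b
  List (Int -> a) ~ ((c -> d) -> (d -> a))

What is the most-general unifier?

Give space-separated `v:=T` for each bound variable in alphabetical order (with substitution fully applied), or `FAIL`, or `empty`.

Answer: FAIL

Derivation:
step 1: unify ((Bool -> Bool) -> (c -> Int)) ~ ((d -> Int) -> d)  [subst: {-} | 2 pending]
  -> decompose arrow: push (Bool -> Bool)~(d -> Int), (c -> Int)~d
step 2: unify (Bool -> Bool) ~ (d -> Int)  [subst: {-} | 3 pending]
  -> decompose arrow: push Bool~d, Bool~Int
step 3: unify Bool ~ d  [subst: {-} | 4 pending]
  bind d := Bool
step 4: unify Bool ~ Int  [subst: {d:=Bool} | 3 pending]
  clash: Bool vs Int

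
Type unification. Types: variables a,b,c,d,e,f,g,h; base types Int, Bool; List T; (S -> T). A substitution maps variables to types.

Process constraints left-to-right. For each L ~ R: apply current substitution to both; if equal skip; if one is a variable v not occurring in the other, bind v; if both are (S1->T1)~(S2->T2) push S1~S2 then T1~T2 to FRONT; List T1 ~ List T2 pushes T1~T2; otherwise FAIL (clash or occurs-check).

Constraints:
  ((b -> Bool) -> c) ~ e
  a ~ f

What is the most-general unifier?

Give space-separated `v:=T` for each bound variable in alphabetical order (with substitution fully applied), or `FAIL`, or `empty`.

step 1: unify ((b -> Bool) -> c) ~ e  [subst: {-} | 1 pending]
  bind e := ((b -> Bool) -> c)
step 2: unify a ~ f  [subst: {e:=((b -> Bool) -> c)} | 0 pending]
  bind a := f

Answer: a:=f e:=((b -> Bool) -> c)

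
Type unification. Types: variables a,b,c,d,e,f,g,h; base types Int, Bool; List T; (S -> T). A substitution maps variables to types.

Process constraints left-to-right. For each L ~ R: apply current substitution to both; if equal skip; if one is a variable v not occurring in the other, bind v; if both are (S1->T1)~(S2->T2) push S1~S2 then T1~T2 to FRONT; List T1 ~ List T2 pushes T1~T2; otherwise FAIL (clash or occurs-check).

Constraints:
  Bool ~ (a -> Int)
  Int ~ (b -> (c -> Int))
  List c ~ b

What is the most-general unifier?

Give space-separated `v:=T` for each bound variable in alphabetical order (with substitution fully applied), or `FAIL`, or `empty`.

Answer: FAIL

Derivation:
step 1: unify Bool ~ (a -> Int)  [subst: {-} | 2 pending]
  clash: Bool vs (a -> Int)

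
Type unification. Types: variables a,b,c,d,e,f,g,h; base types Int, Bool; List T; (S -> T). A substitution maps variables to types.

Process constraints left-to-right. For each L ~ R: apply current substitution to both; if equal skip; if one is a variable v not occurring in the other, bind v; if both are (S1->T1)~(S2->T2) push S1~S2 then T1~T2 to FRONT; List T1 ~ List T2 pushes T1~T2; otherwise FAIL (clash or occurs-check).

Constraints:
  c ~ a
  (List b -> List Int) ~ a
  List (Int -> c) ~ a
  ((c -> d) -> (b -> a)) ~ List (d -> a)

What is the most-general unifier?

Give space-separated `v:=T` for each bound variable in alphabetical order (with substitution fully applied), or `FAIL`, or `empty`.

Answer: FAIL

Derivation:
step 1: unify c ~ a  [subst: {-} | 3 pending]
  bind c := a
step 2: unify (List b -> List Int) ~ a  [subst: {c:=a} | 2 pending]
  bind a := (List b -> List Int)
step 3: unify List (Int -> (List b -> List Int)) ~ (List b -> List Int)  [subst: {c:=a, a:=(List b -> List Int)} | 1 pending]
  clash: List (Int -> (List b -> List Int)) vs (List b -> List Int)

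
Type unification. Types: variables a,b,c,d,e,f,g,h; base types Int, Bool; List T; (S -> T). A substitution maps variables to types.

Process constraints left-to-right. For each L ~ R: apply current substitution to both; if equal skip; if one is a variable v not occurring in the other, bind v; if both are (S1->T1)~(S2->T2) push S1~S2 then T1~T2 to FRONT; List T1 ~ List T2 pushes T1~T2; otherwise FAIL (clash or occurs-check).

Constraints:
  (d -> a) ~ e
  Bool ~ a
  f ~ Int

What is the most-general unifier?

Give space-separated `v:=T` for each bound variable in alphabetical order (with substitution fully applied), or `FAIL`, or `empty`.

step 1: unify (d -> a) ~ e  [subst: {-} | 2 pending]
  bind e := (d -> a)
step 2: unify Bool ~ a  [subst: {e:=(d -> a)} | 1 pending]
  bind a := Bool
step 3: unify f ~ Int  [subst: {e:=(d -> a), a:=Bool} | 0 pending]
  bind f := Int

Answer: a:=Bool e:=(d -> Bool) f:=Int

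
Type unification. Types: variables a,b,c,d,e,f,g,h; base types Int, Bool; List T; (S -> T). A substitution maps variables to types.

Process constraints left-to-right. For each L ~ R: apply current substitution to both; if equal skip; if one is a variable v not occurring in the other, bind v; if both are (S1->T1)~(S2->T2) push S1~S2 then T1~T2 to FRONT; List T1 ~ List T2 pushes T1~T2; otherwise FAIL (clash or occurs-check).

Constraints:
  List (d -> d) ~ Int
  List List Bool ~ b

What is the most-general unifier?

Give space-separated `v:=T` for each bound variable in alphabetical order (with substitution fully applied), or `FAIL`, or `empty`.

Answer: FAIL

Derivation:
step 1: unify List (d -> d) ~ Int  [subst: {-} | 1 pending]
  clash: List (d -> d) vs Int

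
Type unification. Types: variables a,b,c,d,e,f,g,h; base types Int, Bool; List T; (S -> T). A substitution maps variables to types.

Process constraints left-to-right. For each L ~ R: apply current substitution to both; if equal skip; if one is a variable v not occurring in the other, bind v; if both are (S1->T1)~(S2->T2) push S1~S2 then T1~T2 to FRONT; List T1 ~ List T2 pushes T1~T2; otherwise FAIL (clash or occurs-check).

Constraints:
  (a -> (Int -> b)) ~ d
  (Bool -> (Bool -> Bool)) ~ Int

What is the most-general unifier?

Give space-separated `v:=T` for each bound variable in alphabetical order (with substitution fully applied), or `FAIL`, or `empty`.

step 1: unify (a -> (Int -> b)) ~ d  [subst: {-} | 1 pending]
  bind d := (a -> (Int -> b))
step 2: unify (Bool -> (Bool -> Bool)) ~ Int  [subst: {d:=(a -> (Int -> b))} | 0 pending]
  clash: (Bool -> (Bool -> Bool)) vs Int

Answer: FAIL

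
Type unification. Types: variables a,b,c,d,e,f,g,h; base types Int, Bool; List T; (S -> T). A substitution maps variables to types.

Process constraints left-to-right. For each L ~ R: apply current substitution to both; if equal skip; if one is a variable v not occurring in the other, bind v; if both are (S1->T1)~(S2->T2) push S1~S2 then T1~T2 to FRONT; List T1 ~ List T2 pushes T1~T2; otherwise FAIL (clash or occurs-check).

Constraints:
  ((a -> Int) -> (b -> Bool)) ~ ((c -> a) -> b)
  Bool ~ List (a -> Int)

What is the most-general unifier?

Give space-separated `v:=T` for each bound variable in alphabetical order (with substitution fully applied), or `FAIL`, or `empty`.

step 1: unify ((a -> Int) -> (b -> Bool)) ~ ((c -> a) -> b)  [subst: {-} | 1 pending]
  -> decompose arrow: push (a -> Int)~(c -> a), (b -> Bool)~b
step 2: unify (a -> Int) ~ (c -> a)  [subst: {-} | 2 pending]
  -> decompose arrow: push a~c, Int~a
step 3: unify a ~ c  [subst: {-} | 3 pending]
  bind a := c
step 4: unify Int ~ c  [subst: {a:=c} | 2 pending]
  bind c := Int
step 5: unify (b -> Bool) ~ b  [subst: {a:=c, c:=Int} | 1 pending]
  occurs-check fail

Answer: FAIL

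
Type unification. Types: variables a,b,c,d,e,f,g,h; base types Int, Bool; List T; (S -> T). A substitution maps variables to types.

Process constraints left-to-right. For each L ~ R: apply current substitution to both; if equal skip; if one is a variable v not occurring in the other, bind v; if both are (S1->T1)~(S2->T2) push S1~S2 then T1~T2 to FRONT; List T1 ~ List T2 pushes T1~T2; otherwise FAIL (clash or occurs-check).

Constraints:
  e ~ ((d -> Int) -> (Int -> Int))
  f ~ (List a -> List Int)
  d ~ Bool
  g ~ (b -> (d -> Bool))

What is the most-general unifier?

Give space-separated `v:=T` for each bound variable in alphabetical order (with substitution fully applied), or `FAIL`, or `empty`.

Answer: d:=Bool e:=((Bool -> Int) -> (Int -> Int)) f:=(List a -> List Int) g:=(b -> (Bool -> Bool))

Derivation:
step 1: unify e ~ ((d -> Int) -> (Int -> Int))  [subst: {-} | 3 pending]
  bind e := ((d -> Int) -> (Int -> Int))
step 2: unify f ~ (List a -> List Int)  [subst: {e:=((d -> Int) -> (Int -> Int))} | 2 pending]
  bind f := (List a -> List Int)
step 3: unify d ~ Bool  [subst: {e:=((d -> Int) -> (Int -> Int)), f:=(List a -> List Int)} | 1 pending]
  bind d := Bool
step 4: unify g ~ (b -> (Bool -> Bool))  [subst: {e:=((d -> Int) -> (Int -> Int)), f:=(List a -> List Int), d:=Bool} | 0 pending]
  bind g := (b -> (Bool -> Bool))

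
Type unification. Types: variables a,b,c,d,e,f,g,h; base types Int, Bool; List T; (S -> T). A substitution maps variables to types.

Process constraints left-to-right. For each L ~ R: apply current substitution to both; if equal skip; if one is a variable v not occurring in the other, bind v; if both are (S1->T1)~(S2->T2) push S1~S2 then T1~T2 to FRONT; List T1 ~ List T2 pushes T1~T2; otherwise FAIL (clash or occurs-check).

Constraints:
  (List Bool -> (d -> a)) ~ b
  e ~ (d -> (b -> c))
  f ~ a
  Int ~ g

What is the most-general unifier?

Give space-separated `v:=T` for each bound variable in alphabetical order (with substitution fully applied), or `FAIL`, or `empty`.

step 1: unify (List Bool -> (d -> a)) ~ b  [subst: {-} | 3 pending]
  bind b := (List Bool -> (d -> a))
step 2: unify e ~ (d -> ((List Bool -> (d -> a)) -> c))  [subst: {b:=(List Bool -> (d -> a))} | 2 pending]
  bind e := (d -> ((List Bool -> (d -> a)) -> c))
step 3: unify f ~ a  [subst: {b:=(List Bool -> (d -> a)), e:=(d -> ((List Bool -> (d -> a)) -> c))} | 1 pending]
  bind f := a
step 4: unify Int ~ g  [subst: {b:=(List Bool -> (d -> a)), e:=(d -> ((List Bool -> (d -> a)) -> c)), f:=a} | 0 pending]
  bind g := Int

Answer: b:=(List Bool -> (d -> a)) e:=(d -> ((List Bool -> (d -> a)) -> c)) f:=a g:=Int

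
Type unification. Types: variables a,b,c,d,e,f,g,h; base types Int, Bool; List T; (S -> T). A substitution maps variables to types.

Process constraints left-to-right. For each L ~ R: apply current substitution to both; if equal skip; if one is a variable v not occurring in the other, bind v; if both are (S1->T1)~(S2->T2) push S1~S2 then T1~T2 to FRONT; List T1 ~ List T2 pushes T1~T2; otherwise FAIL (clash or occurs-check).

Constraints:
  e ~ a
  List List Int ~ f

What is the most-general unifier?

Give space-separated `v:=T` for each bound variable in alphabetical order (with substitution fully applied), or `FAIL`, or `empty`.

Answer: e:=a f:=List List Int

Derivation:
step 1: unify e ~ a  [subst: {-} | 1 pending]
  bind e := a
step 2: unify List List Int ~ f  [subst: {e:=a} | 0 pending]
  bind f := List List Int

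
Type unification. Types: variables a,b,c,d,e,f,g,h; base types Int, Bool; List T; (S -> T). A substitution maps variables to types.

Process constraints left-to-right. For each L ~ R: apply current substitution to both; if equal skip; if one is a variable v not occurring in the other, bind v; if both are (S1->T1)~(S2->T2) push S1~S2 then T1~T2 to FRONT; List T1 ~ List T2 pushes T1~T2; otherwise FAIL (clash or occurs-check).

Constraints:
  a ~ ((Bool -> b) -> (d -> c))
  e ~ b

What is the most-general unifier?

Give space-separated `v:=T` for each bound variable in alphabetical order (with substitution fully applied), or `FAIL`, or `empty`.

step 1: unify a ~ ((Bool -> b) -> (d -> c))  [subst: {-} | 1 pending]
  bind a := ((Bool -> b) -> (d -> c))
step 2: unify e ~ b  [subst: {a:=((Bool -> b) -> (d -> c))} | 0 pending]
  bind e := b

Answer: a:=((Bool -> b) -> (d -> c)) e:=b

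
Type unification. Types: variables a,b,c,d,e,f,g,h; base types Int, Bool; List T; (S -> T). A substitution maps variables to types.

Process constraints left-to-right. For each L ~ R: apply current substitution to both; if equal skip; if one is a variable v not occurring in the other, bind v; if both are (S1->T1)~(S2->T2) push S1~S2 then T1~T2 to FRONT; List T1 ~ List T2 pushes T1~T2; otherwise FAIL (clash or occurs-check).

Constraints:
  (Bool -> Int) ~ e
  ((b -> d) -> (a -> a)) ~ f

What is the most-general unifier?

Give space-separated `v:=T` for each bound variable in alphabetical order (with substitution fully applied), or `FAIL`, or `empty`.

step 1: unify (Bool -> Int) ~ e  [subst: {-} | 1 pending]
  bind e := (Bool -> Int)
step 2: unify ((b -> d) -> (a -> a)) ~ f  [subst: {e:=(Bool -> Int)} | 0 pending]
  bind f := ((b -> d) -> (a -> a))

Answer: e:=(Bool -> Int) f:=((b -> d) -> (a -> a))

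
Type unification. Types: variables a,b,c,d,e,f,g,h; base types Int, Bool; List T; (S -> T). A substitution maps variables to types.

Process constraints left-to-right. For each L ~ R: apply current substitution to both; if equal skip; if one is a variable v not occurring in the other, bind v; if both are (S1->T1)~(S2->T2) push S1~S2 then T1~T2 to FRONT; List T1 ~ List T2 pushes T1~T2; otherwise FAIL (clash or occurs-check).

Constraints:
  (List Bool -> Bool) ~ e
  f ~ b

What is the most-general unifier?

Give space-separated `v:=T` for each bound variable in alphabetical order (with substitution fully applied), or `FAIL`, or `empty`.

Answer: e:=(List Bool -> Bool) f:=b

Derivation:
step 1: unify (List Bool -> Bool) ~ e  [subst: {-} | 1 pending]
  bind e := (List Bool -> Bool)
step 2: unify f ~ b  [subst: {e:=(List Bool -> Bool)} | 0 pending]
  bind f := b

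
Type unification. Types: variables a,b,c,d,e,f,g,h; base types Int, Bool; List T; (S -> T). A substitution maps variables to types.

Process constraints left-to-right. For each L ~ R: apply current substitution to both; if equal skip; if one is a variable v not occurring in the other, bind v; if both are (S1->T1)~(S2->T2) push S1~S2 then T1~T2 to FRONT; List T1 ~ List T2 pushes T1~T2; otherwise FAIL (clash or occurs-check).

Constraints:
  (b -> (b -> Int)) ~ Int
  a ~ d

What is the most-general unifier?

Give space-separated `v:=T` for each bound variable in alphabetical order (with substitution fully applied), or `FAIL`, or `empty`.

step 1: unify (b -> (b -> Int)) ~ Int  [subst: {-} | 1 pending]
  clash: (b -> (b -> Int)) vs Int

Answer: FAIL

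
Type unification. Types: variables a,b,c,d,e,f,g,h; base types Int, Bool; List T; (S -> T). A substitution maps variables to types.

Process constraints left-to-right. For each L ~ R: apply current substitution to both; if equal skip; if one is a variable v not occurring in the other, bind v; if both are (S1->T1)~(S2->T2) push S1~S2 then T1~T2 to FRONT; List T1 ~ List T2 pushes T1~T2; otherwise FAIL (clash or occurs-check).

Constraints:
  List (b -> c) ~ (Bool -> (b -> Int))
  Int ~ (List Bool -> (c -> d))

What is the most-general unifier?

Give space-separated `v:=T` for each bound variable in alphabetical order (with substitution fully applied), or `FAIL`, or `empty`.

Answer: FAIL

Derivation:
step 1: unify List (b -> c) ~ (Bool -> (b -> Int))  [subst: {-} | 1 pending]
  clash: List (b -> c) vs (Bool -> (b -> Int))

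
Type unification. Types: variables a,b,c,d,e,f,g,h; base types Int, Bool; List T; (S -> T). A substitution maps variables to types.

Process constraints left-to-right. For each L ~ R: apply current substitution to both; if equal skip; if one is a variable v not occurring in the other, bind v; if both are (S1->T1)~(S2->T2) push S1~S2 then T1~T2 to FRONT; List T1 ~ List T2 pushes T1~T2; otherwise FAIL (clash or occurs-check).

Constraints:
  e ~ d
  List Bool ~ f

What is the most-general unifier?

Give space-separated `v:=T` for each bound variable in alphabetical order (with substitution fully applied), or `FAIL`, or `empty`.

step 1: unify e ~ d  [subst: {-} | 1 pending]
  bind e := d
step 2: unify List Bool ~ f  [subst: {e:=d} | 0 pending]
  bind f := List Bool

Answer: e:=d f:=List Bool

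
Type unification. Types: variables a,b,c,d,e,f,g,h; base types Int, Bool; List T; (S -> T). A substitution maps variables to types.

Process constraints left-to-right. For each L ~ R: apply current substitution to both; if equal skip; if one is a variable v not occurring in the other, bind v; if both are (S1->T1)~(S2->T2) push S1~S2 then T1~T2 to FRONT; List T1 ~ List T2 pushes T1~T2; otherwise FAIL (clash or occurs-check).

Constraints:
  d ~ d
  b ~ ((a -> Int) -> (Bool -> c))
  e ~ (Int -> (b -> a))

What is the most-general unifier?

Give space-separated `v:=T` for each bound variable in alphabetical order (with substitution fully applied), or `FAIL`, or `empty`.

step 1: unify d ~ d  [subst: {-} | 2 pending]
  -> identical, skip
step 2: unify b ~ ((a -> Int) -> (Bool -> c))  [subst: {-} | 1 pending]
  bind b := ((a -> Int) -> (Bool -> c))
step 3: unify e ~ (Int -> (((a -> Int) -> (Bool -> c)) -> a))  [subst: {b:=((a -> Int) -> (Bool -> c))} | 0 pending]
  bind e := (Int -> (((a -> Int) -> (Bool -> c)) -> a))

Answer: b:=((a -> Int) -> (Bool -> c)) e:=(Int -> (((a -> Int) -> (Bool -> c)) -> a))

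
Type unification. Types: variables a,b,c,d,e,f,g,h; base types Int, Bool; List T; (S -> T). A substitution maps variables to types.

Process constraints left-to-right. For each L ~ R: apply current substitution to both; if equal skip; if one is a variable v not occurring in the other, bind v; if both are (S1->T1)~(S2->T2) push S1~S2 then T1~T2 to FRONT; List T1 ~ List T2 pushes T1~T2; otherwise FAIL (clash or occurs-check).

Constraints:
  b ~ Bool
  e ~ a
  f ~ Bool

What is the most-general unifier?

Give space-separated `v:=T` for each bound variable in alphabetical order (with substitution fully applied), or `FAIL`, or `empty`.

Answer: b:=Bool e:=a f:=Bool

Derivation:
step 1: unify b ~ Bool  [subst: {-} | 2 pending]
  bind b := Bool
step 2: unify e ~ a  [subst: {b:=Bool} | 1 pending]
  bind e := a
step 3: unify f ~ Bool  [subst: {b:=Bool, e:=a} | 0 pending]
  bind f := Bool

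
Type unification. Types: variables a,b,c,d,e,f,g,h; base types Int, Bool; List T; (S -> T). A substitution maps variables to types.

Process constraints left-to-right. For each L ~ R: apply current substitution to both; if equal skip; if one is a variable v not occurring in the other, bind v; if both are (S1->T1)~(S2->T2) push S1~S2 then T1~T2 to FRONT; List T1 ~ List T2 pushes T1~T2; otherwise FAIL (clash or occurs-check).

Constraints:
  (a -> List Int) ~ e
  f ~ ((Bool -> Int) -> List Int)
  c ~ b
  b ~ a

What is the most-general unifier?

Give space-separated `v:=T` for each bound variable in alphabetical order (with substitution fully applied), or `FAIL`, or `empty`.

Answer: b:=a c:=a e:=(a -> List Int) f:=((Bool -> Int) -> List Int)

Derivation:
step 1: unify (a -> List Int) ~ e  [subst: {-} | 3 pending]
  bind e := (a -> List Int)
step 2: unify f ~ ((Bool -> Int) -> List Int)  [subst: {e:=(a -> List Int)} | 2 pending]
  bind f := ((Bool -> Int) -> List Int)
step 3: unify c ~ b  [subst: {e:=(a -> List Int), f:=((Bool -> Int) -> List Int)} | 1 pending]
  bind c := b
step 4: unify b ~ a  [subst: {e:=(a -> List Int), f:=((Bool -> Int) -> List Int), c:=b} | 0 pending]
  bind b := a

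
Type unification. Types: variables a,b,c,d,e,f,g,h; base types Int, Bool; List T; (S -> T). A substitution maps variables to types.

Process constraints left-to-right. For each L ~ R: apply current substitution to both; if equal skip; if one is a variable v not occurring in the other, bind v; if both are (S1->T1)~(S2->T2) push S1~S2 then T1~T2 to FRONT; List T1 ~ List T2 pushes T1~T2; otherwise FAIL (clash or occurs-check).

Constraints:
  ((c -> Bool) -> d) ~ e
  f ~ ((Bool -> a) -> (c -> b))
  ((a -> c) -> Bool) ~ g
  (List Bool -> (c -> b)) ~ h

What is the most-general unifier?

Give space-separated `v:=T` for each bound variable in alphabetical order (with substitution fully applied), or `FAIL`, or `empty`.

Answer: e:=((c -> Bool) -> d) f:=((Bool -> a) -> (c -> b)) g:=((a -> c) -> Bool) h:=(List Bool -> (c -> b))

Derivation:
step 1: unify ((c -> Bool) -> d) ~ e  [subst: {-} | 3 pending]
  bind e := ((c -> Bool) -> d)
step 2: unify f ~ ((Bool -> a) -> (c -> b))  [subst: {e:=((c -> Bool) -> d)} | 2 pending]
  bind f := ((Bool -> a) -> (c -> b))
step 3: unify ((a -> c) -> Bool) ~ g  [subst: {e:=((c -> Bool) -> d), f:=((Bool -> a) -> (c -> b))} | 1 pending]
  bind g := ((a -> c) -> Bool)
step 4: unify (List Bool -> (c -> b)) ~ h  [subst: {e:=((c -> Bool) -> d), f:=((Bool -> a) -> (c -> b)), g:=((a -> c) -> Bool)} | 0 pending]
  bind h := (List Bool -> (c -> b))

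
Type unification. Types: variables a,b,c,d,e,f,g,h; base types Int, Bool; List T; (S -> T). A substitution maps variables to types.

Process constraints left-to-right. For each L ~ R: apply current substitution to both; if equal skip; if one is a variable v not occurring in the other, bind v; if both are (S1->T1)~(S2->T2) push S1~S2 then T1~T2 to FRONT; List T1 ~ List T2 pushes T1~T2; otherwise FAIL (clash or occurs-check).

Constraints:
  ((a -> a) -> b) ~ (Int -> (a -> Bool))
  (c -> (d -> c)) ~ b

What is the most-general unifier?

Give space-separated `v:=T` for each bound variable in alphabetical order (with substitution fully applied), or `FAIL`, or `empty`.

Answer: FAIL

Derivation:
step 1: unify ((a -> a) -> b) ~ (Int -> (a -> Bool))  [subst: {-} | 1 pending]
  -> decompose arrow: push (a -> a)~Int, b~(a -> Bool)
step 2: unify (a -> a) ~ Int  [subst: {-} | 2 pending]
  clash: (a -> a) vs Int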